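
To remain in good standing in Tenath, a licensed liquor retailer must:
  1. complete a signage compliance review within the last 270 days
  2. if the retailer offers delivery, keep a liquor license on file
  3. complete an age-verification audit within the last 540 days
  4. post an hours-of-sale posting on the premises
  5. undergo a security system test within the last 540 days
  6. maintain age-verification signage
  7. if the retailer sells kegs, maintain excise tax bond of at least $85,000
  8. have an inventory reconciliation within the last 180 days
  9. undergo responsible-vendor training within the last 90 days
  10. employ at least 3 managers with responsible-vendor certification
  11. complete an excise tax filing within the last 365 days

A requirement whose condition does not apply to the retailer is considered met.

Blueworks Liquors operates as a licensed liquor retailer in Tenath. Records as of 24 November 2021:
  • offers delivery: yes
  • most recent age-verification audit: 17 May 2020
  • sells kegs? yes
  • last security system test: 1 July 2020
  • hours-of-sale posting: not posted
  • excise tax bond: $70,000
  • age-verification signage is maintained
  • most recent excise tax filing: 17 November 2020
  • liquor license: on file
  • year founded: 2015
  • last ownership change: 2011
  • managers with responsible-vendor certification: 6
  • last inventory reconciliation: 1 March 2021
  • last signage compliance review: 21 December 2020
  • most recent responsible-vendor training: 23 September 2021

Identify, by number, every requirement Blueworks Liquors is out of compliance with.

1, 3, 4, 7, 8, 11

1. signage compliance review 338 days ago vs limit 270 → not met
2. condition 'offers delivery' holds; liquor license present → met
3. age-verification audit 556 days ago vs limit 540 → not met
4. hours-of-sale posting absent → not met
5. security system test 511 days ago vs limit 540 → met
6. age-verification signage present → met
7. condition 'sells kegs' holds; excise tax bond $70,000 < $85,000 → not met
8. inventory reconciliation 268 days ago vs limit 180 → not met
9. responsible-vendor training 62 days ago vs limit 90 → met
10. managers with responsible-vendor certification 6 ≥ 3 → met
11. excise tax filing 372 days ago vs limit 365 → not met
Not met: 1, 3, 4, 7, 8, 11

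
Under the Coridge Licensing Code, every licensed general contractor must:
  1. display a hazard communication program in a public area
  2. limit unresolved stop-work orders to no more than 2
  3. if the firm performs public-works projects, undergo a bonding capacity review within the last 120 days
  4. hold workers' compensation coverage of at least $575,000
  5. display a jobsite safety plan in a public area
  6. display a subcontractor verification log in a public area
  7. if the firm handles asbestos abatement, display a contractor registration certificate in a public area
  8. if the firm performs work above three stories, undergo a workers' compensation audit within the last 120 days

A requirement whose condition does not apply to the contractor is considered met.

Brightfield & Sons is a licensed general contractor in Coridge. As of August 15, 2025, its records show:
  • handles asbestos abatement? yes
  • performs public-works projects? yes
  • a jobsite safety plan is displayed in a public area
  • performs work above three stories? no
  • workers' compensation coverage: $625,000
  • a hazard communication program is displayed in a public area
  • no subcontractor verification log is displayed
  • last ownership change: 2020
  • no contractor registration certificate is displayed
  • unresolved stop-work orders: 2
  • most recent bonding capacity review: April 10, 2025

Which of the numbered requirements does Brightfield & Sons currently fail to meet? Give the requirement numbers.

1. hazard communication program present → met
2. unresolved stop-work orders 2 ≤ 2 → met
3. condition 'performs public-works projects' holds; bonding capacity review 127 days ago vs limit 120 → not met
4. workers' compensation coverage $625,000 ≥ $575,000 → met
5. jobsite safety plan present → met
6. subcontractor verification log absent → not met
7. condition 'handles asbestos abatement' holds; contractor registration certificate absent → not met
8. condition 'performs work above three stories' does not hold → requirement n/a → met
Not met: 3, 6, 7

3, 6, 7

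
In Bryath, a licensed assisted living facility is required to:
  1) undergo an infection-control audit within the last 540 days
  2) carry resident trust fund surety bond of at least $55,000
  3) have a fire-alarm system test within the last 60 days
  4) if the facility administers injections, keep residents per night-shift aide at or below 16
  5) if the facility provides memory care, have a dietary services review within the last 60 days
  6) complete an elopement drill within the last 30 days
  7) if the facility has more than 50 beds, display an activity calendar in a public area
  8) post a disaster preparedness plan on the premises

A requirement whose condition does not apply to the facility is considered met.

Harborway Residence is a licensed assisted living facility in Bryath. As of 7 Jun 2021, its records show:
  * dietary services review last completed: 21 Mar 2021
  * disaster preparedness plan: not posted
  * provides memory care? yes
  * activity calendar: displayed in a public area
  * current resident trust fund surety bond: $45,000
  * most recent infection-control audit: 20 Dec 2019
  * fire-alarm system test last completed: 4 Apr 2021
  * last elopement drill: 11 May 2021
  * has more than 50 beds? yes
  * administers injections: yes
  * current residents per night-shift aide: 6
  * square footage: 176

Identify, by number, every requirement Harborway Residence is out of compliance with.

2, 3, 5, 8

1. infection-control audit 535 days ago vs limit 540 → met
2. resident trust fund surety bond $45,000 < $55,000 → not met
3. fire-alarm system test 64 days ago vs limit 60 → not met
4. condition 'administers injections' holds; residents per night-shift aide 6 ≤ 16 → met
5. condition 'provides memory care' holds; dietary services review 78 days ago vs limit 60 → not met
6. elopement drill 27 days ago vs limit 30 → met
7. condition 'has more than 50 beds' holds; activity calendar present → met
8. disaster preparedness plan absent → not met
Not met: 2, 3, 5, 8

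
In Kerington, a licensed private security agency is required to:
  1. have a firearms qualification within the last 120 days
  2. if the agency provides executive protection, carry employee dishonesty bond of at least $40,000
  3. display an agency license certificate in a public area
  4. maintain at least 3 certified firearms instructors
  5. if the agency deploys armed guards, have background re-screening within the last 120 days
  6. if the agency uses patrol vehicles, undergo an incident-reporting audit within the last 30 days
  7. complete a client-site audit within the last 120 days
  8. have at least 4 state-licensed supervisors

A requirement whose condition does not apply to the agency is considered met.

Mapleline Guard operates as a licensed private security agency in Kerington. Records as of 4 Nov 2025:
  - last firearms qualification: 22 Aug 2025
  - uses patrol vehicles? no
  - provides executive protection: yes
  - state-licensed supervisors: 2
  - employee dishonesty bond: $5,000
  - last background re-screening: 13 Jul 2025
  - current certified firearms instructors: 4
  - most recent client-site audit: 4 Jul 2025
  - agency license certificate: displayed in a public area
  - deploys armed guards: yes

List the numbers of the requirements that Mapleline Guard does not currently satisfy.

1. firearms qualification 74 days ago vs limit 120 → met
2. condition 'provides executive protection' holds; employee dishonesty bond $5,000 < $40,000 → not met
3. agency license certificate present → met
4. certified firearms instructors 4 ≥ 3 → met
5. condition 'deploys armed guards' holds; background re-screening 114 days ago vs limit 120 → met
6. condition 'uses patrol vehicles' does not hold → requirement n/a → met
7. client-site audit 123 days ago vs limit 120 → not met
8. state-licensed supervisors 2 < 4 → not met
Not met: 2, 7, 8

2, 7, 8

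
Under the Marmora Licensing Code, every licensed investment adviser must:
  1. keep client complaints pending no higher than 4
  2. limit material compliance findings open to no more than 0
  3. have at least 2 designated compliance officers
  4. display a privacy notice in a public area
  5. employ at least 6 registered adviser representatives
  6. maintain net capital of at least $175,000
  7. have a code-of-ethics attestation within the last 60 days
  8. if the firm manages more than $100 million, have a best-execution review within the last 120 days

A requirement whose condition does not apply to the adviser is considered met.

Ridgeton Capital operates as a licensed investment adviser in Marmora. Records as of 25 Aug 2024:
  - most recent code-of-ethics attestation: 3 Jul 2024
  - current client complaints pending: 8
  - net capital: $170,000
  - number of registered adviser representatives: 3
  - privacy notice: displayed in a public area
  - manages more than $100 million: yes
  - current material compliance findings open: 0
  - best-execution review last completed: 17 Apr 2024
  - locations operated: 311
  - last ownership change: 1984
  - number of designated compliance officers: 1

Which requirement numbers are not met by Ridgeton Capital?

1. client complaints pending 8 > 4 → not met
2. material compliance findings open 0 ≤ 0 → met
3. designated compliance officers 1 < 2 → not met
4. privacy notice present → met
5. registered adviser representatives 3 < 6 → not met
6. net capital $170,000 < $175,000 → not met
7. code-of-ethics attestation 53 days ago vs limit 60 → met
8. condition 'manages more than $100 million' holds; best-execution review 130 days ago vs limit 120 → not met
Not met: 1, 3, 5, 6, 8

1, 3, 5, 6, 8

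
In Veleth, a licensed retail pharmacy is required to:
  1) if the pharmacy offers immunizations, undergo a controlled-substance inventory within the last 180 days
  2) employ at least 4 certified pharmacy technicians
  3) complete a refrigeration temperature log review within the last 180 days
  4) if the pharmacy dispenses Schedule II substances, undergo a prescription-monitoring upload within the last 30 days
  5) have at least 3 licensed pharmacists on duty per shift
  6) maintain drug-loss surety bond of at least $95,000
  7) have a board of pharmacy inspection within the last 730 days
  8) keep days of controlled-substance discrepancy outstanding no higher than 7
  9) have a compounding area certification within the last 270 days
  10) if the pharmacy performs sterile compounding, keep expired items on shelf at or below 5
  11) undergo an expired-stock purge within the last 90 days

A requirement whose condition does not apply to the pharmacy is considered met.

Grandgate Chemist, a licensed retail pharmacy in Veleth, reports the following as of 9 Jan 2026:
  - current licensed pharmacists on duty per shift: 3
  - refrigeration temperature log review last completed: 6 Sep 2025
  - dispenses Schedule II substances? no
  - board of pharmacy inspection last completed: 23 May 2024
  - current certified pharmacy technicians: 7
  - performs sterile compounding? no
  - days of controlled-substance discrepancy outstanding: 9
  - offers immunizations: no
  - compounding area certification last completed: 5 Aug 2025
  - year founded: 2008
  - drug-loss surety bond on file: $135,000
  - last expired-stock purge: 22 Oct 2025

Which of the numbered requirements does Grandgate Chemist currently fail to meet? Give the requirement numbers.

8

1. condition 'offers immunizations' does not hold → requirement n/a → met
2. certified pharmacy technicians 7 ≥ 4 → met
3. refrigeration temperature log review 125 days ago vs limit 180 → met
4. condition 'dispenses Schedule II substances' does not hold → requirement n/a → met
5. licensed pharmacists on duty per shift 3 ≥ 3 → met
6. drug-loss surety bond $135,000 ≥ $95,000 → met
7. board of pharmacy inspection 596 days ago vs limit 730 → met
8. days of controlled-substance discrepancy outstanding 9 > 7 → not met
9. compounding area certification 157 days ago vs limit 270 → met
10. condition 'performs sterile compounding' does not hold → requirement n/a → met
11. expired-stock purge 79 days ago vs limit 90 → met
Not met: 8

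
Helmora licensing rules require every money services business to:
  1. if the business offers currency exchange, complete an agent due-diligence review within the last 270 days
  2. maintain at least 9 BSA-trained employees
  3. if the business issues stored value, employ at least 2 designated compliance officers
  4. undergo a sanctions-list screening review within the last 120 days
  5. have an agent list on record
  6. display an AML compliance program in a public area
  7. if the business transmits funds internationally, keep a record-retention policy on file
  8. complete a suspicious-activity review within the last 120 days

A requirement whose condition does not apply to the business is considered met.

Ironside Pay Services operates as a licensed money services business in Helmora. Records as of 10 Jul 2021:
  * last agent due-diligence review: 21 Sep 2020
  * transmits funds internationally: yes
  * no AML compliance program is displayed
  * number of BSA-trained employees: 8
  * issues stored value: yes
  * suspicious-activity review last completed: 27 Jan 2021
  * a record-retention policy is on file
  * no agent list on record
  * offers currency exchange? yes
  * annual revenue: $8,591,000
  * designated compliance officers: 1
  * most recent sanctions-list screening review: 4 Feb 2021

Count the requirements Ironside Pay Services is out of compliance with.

7

1. condition 'offers currency exchange' holds; agent due-diligence review 292 days ago vs limit 270 → not met
2. BSA-trained employees 8 < 9 → not met
3. condition 'issues stored value' holds; designated compliance officers 1 < 2 → not met
4. sanctions-list screening review 156 days ago vs limit 120 → not met
5. agent list absent → not met
6. AML compliance program absent → not met
7. condition 'transmits funds internationally' holds; record-retention policy present → met
8. suspicious-activity review 164 days ago vs limit 120 → not met
Not met: 7 of 8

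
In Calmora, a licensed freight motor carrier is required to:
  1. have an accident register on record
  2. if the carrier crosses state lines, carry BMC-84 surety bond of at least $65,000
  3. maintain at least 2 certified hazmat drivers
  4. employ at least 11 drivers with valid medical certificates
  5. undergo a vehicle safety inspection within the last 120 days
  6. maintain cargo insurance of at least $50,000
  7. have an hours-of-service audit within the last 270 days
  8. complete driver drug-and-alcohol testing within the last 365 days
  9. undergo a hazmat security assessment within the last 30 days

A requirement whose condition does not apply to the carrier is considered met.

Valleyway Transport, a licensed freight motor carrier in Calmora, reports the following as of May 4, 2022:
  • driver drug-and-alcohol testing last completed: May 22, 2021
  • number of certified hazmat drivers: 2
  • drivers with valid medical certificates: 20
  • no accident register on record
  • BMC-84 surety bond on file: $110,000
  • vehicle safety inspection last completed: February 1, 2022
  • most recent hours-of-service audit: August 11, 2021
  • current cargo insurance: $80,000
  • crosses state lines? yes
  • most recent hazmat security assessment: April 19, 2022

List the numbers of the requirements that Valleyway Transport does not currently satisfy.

1. accident register absent → not met
2. condition 'crosses state lines' holds; BMC-84 surety bond $110,000 ≥ $65,000 → met
3. certified hazmat drivers 2 ≥ 2 → met
4. drivers with valid medical certificates 20 ≥ 11 → met
5. vehicle safety inspection 92 days ago vs limit 120 → met
6. cargo insurance $80,000 ≥ $50,000 → met
7. hours-of-service audit 266 days ago vs limit 270 → met
8. driver drug-and-alcohol testing 347 days ago vs limit 365 → met
9. hazmat security assessment 15 days ago vs limit 30 → met
Not met: 1

1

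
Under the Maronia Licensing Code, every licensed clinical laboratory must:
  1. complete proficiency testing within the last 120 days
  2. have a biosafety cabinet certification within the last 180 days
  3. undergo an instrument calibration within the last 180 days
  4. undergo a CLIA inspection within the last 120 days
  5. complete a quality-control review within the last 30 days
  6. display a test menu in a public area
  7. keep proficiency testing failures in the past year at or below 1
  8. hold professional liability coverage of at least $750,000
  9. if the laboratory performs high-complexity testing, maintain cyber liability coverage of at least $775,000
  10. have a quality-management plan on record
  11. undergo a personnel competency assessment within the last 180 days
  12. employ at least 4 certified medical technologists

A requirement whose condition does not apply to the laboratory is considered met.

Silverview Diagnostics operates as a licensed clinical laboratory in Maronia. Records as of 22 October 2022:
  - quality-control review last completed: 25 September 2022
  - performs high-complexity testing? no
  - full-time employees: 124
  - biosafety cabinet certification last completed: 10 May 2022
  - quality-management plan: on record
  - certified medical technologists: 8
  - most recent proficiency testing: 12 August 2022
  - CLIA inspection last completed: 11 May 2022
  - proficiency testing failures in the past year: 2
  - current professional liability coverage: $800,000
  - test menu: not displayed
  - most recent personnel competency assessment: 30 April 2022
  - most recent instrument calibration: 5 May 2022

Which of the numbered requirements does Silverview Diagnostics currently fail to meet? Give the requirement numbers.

1. proficiency testing 71 days ago vs limit 120 → met
2. biosafety cabinet certification 165 days ago vs limit 180 → met
3. instrument calibration 170 days ago vs limit 180 → met
4. CLIA inspection 164 days ago vs limit 120 → not met
5. quality-control review 27 days ago vs limit 30 → met
6. test menu absent → not met
7. proficiency testing failures in the past year 2 > 1 → not met
8. professional liability coverage $800,000 ≥ $750,000 → met
9. condition 'performs high-complexity testing' does not hold → requirement n/a → met
10. quality-management plan present → met
11. personnel competency assessment 175 days ago vs limit 180 → met
12. certified medical technologists 8 ≥ 4 → met
Not met: 4, 6, 7

4, 6, 7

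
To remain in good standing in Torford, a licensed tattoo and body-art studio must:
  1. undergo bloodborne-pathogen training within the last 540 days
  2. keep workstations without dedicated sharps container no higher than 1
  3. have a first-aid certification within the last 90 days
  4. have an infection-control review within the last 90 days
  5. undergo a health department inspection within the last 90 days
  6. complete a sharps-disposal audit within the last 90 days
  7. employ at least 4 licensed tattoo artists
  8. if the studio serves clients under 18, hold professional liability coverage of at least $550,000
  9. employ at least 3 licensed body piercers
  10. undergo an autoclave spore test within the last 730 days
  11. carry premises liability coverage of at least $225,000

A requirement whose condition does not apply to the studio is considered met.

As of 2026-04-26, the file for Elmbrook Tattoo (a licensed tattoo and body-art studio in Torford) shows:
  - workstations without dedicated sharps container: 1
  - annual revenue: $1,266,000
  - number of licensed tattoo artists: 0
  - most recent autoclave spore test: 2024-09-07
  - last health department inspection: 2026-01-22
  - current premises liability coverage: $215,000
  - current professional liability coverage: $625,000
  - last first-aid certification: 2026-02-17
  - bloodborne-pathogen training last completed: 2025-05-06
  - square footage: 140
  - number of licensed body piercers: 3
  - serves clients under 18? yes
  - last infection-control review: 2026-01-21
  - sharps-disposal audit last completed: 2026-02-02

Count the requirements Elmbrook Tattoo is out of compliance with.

1. bloodborne-pathogen training 355 days ago vs limit 540 → met
2. workstations without dedicated sharps container 1 ≤ 1 → met
3. first-aid certification 68 days ago vs limit 90 → met
4. infection-control review 95 days ago vs limit 90 → not met
5. health department inspection 94 days ago vs limit 90 → not met
6. sharps-disposal audit 83 days ago vs limit 90 → met
7. licensed tattoo artists 0 < 4 → not met
8. condition 'serves clients under 18' holds; professional liability coverage $625,000 ≥ $550,000 → met
9. licensed body piercers 3 ≥ 3 → met
10. autoclave spore test 596 days ago vs limit 730 → met
11. premises liability coverage $215,000 < $225,000 → not met
Not met: 4 of 11

4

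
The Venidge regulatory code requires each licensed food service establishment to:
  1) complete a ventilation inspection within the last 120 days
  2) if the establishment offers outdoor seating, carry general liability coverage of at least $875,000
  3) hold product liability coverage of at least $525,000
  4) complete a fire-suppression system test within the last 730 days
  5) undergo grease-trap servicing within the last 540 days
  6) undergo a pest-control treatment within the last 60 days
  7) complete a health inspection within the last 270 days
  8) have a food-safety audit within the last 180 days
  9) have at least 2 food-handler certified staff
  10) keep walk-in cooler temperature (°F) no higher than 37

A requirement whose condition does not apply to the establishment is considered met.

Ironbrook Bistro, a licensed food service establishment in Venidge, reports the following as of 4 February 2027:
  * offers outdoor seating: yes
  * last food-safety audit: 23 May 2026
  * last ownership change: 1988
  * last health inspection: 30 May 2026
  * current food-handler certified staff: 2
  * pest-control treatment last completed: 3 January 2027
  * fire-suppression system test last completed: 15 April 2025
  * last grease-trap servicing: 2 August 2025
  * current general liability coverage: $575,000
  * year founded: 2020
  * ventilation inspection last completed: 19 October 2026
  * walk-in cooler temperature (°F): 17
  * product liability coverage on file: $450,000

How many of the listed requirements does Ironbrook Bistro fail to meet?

1. ventilation inspection 108 days ago vs limit 120 → met
2. condition 'offers outdoor seating' holds; general liability coverage $575,000 < $875,000 → not met
3. product liability coverage $450,000 < $525,000 → not met
4. fire-suppression system test 660 days ago vs limit 730 → met
5. grease-trap servicing 551 days ago vs limit 540 → not met
6. pest-control treatment 32 days ago vs limit 60 → met
7. health inspection 250 days ago vs limit 270 → met
8. food-safety audit 257 days ago vs limit 180 → not met
9. food-handler certified staff 2 ≥ 2 → met
10. walk-in cooler temperature (°F) 17 ≤ 37 → met
Not met: 4 of 10

4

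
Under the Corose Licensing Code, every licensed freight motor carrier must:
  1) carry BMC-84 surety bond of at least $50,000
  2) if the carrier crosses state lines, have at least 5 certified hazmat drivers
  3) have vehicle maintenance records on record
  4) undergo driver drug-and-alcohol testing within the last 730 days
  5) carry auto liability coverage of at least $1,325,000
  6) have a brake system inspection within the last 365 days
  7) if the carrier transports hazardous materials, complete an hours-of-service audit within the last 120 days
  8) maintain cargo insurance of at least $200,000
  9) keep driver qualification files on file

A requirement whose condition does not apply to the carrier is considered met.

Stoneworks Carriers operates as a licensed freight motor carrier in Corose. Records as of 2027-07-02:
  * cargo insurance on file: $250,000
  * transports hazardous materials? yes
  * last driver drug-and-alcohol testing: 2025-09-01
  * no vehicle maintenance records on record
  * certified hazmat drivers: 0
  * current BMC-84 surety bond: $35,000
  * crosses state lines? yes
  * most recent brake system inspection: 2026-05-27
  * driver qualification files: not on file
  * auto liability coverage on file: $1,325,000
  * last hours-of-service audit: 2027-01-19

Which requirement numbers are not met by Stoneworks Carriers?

1. BMC-84 surety bond $35,000 < $50,000 → not met
2. condition 'crosses state lines' holds; certified hazmat drivers 0 < 5 → not met
3. vehicle maintenance records absent → not met
4. driver drug-and-alcohol testing 669 days ago vs limit 730 → met
5. auto liability coverage $1,325,000 ≥ $1,325,000 → met
6. brake system inspection 401 days ago vs limit 365 → not met
7. condition 'transports hazardous materials' holds; hours-of-service audit 164 days ago vs limit 120 → not met
8. cargo insurance $250,000 ≥ $200,000 → met
9. driver qualification files absent → not met
Not met: 1, 2, 3, 6, 7, 9

1, 2, 3, 6, 7, 9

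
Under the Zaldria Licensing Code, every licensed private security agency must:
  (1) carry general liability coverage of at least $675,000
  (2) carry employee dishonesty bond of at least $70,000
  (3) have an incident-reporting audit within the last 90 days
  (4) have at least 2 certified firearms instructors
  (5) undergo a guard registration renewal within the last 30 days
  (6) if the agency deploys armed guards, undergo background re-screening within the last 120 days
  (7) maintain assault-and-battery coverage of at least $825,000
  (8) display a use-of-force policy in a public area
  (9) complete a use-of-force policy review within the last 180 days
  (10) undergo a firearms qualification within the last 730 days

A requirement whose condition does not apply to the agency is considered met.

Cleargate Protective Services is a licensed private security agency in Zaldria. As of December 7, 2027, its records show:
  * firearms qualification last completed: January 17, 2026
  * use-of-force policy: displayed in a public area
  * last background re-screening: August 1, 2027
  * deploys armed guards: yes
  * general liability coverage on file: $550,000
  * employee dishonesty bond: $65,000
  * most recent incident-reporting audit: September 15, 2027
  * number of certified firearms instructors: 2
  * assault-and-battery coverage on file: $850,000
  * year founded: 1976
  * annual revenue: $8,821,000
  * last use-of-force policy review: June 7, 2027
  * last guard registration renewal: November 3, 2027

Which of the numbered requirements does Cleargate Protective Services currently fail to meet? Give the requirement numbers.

1, 2, 5, 6, 9

1. general liability coverage $550,000 < $675,000 → not met
2. employee dishonesty bond $65,000 < $70,000 → not met
3. incident-reporting audit 83 days ago vs limit 90 → met
4. certified firearms instructors 2 ≥ 2 → met
5. guard registration renewal 34 days ago vs limit 30 → not met
6. condition 'deploys armed guards' holds; background re-screening 128 days ago vs limit 120 → not met
7. assault-and-battery coverage $850,000 ≥ $825,000 → met
8. use-of-force policy present → met
9. use-of-force policy review 183 days ago vs limit 180 → not met
10. firearms qualification 689 days ago vs limit 730 → met
Not met: 1, 2, 5, 6, 9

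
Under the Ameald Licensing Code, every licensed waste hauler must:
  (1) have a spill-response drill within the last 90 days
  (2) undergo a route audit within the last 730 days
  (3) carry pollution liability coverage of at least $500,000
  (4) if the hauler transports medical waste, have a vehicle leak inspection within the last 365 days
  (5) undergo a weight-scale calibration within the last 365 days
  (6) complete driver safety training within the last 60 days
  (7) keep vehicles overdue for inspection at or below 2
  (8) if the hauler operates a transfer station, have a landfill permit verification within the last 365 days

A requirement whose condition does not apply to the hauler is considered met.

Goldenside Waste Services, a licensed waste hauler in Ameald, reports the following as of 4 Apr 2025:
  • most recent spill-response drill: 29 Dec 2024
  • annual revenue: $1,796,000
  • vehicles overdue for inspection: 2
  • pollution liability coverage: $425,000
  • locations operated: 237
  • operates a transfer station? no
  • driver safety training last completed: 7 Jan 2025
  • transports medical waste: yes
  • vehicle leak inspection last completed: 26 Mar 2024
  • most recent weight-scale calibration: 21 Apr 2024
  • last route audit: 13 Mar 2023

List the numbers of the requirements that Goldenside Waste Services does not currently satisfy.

1. spill-response drill 96 days ago vs limit 90 → not met
2. route audit 753 days ago vs limit 730 → not met
3. pollution liability coverage $425,000 < $500,000 → not met
4. condition 'transports medical waste' holds; vehicle leak inspection 374 days ago vs limit 365 → not met
5. weight-scale calibration 348 days ago vs limit 365 → met
6. driver safety training 87 days ago vs limit 60 → not met
7. vehicles overdue for inspection 2 ≤ 2 → met
8. condition 'operates a transfer station' does not hold → requirement n/a → met
Not met: 1, 2, 3, 4, 6

1, 2, 3, 4, 6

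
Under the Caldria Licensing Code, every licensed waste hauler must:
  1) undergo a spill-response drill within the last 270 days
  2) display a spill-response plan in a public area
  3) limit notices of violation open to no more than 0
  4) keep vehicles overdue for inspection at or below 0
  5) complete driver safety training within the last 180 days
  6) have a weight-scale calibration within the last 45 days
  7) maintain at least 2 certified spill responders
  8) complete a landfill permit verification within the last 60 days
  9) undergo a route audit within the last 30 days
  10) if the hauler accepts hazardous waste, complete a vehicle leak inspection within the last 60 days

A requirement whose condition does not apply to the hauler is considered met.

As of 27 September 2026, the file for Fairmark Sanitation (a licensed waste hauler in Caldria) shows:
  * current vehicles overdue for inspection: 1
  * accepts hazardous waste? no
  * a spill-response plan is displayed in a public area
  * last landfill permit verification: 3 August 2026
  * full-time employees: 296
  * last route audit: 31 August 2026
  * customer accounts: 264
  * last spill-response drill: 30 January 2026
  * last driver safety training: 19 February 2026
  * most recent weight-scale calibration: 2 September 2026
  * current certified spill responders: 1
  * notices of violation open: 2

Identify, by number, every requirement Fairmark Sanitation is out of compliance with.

1. spill-response drill 240 days ago vs limit 270 → met
2. spill-response plan present → met
3. notices of violation open 2 > 0 → not met
4. vehicles overdue for inspection 1 > 0 → not met
5. driver safety training 220 days ago vs limit 180 → not met
6. weight-scale calibration 25 days ago vs limit 45 → met
7. certified spill responders 1 < 2 → not met
8. landfill permit verification 55 days ago vs limit 60 → met
9. route audit 27 days ago vs limit 30 → met
10. condition 'accepts hazardous waste' does not hold → requirement n/a → met
Not met: 3, 4, 5, 7

3, 4, 5, 7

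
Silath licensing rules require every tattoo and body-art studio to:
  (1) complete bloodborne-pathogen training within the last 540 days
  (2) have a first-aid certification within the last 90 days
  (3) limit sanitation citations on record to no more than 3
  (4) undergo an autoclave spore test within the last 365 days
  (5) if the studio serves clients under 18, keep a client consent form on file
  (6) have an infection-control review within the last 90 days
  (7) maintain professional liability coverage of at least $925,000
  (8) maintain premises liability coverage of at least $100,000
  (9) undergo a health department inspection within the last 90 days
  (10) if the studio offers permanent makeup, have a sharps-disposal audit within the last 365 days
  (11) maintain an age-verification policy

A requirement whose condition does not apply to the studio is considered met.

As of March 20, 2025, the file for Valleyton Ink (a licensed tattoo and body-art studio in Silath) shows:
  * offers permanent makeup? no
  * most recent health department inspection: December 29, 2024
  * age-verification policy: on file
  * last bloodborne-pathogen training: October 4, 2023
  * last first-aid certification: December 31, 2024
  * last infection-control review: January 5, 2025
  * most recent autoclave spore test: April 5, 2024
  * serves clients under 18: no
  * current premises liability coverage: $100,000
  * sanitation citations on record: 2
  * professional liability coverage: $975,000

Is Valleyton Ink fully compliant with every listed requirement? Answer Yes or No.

Yes

1. bloodborne-pathogen training 533 days ago vs limit 540 → met
2. first-aid certification 79 days ago vs limit 90 → met
3. sanitation citations on record 2 ≤ 3 → met
4. autoclave spore test 349 days ago vs limit 365 → met
5. condition 'serves clients under 18' does not hold → requirement n/a → met
6. infection-control review 74 days ago vs limit 90 → met
7. professional liability coverage $975,000 ≥ $925,000 → met
8. premises liability coverage $100,000 ≥ $100,000 → met
9. health department inspection 81 days ago vs limit 90 → met
10. condition 'offers permanent makeup' does not hold → requirement n/a → met
11. age-verification policy present → met
All met.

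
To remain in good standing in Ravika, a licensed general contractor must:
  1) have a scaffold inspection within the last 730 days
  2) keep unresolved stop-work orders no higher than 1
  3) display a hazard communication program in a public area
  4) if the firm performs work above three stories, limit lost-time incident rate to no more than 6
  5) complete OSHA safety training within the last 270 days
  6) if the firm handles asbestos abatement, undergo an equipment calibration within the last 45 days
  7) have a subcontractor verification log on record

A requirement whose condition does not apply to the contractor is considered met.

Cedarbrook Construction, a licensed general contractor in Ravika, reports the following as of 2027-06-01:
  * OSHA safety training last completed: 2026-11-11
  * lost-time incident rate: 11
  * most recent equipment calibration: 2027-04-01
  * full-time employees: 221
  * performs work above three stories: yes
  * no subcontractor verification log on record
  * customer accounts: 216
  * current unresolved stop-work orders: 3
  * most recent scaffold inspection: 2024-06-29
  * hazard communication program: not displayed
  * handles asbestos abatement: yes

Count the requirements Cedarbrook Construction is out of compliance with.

1. scaffold inspection 1067 days ago vs limit 730 → not met
2. unresolved stop-work orders 3 > 1 → not met
3. hazard communication program absent → not met
4. condition 'performs work above three stories' holds; lost-time incident rate 11 > 6 → not met
5. OSHA safety training 202 days ago vs limit 270 → met
6. condition 'handles asbestos abatement' holds; equipment calibration 61 days ago vs limit 45 → not met
7. subcontractor verification log absent → not met
Not met: 6 of 7

6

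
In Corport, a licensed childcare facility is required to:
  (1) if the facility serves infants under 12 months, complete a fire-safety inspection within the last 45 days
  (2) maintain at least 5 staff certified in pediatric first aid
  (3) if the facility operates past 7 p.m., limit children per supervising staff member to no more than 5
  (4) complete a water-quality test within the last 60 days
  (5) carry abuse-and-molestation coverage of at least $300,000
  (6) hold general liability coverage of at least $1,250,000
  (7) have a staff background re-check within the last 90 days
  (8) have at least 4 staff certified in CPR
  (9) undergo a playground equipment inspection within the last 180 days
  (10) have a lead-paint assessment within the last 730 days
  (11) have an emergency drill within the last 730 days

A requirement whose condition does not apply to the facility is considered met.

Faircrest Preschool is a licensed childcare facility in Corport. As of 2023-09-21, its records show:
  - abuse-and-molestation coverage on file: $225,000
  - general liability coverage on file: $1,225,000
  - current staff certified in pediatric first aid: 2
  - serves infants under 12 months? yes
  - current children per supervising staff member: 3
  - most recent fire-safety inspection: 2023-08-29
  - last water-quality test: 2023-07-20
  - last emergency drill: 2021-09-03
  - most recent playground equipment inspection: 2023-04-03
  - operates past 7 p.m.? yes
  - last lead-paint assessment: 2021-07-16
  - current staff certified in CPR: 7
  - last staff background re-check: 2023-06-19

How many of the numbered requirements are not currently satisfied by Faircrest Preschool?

7

1. condition 'serves infants under 12 months' holds; fire-safety inspection 23 days ago vs limit 45 → met
2. staff certified in pediatric first aid 2 < 5 → not met
3. condition 'operates past 7 p.m.' holds; children per supervising staff member 3 ≤ 5 → met
4. water-quality test 63 days ago vs limit 60 → not met
5. abuse-and-molestation coverage $225,000 < $300,000 → not met
6. general liability coverage $1,225,000 < $1,250,000 → not met
7. staff background re-check 94 days ago vs limit 90 → not met
8. staff certified in CPR 7 ≥ 4 → met
9. playground equipment inspection 171 days ago vs limit 180 → met
10. lead-paint assessment 797 days ago vs limit 730 → not met
11. emergency drill 748 days ago vs limit 730 → not met
Not met: 7 of 11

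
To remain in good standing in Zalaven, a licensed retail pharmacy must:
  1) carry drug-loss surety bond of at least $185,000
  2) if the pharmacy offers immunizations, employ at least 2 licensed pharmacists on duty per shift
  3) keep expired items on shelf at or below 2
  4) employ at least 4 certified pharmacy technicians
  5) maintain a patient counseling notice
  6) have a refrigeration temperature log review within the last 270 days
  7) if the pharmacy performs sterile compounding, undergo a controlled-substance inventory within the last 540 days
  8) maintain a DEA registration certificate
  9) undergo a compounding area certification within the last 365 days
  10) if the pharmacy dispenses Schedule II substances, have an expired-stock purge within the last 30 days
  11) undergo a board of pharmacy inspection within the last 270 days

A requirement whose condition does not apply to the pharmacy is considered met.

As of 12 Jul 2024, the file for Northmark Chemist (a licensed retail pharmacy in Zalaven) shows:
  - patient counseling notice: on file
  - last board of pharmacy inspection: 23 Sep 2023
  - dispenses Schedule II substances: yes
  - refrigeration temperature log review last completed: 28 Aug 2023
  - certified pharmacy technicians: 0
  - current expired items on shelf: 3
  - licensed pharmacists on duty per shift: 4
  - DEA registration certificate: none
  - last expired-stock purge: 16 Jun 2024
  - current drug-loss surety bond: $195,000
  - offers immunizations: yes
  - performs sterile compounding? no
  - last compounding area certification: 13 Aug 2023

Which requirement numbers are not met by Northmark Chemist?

3, 4, 6, 8, 11

1. drug-loss surety bond $195,000 ≥ $185,000 → met
2. condition 'offers immunizations' holds; licensed pharmacists on duty per shift 4 ≥ 2 → met
3. expired items on shelf 3 > 2 → not met
4. certified pharmacy technicians 0 < 4 → not met
5. patient counseling notice present → met
6. refrigeration temperature log review 319 days ago vs limit 270 → not met
7. condition 'performs sterile compounding' does not hold → requirement n/a → met
8. DEA registration certificate absent → not met
9. compounding area certification 334 days ago vs limit 365 → met
10. condition 'dispenses Schedule II substances' holds; expired-stock purge 26 days ago vs limit 30 → met
11. board of pharmacy inspection 293 days ago vs limit 270 → not met
Not met: 3, 4, 6, 8, 11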